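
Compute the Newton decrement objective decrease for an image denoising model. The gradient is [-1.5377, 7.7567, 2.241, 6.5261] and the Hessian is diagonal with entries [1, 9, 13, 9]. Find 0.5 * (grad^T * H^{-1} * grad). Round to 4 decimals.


Step 1: H is diagonal, so H^(-1) * g = [-1.5377, 0.8619, 0.1724, 0.7251].
Step 2: g^T H^(-1) g = sum_i g_i^2 / H_ii
  = (-1.5377)^2/1 + (7.7567)^2/9 + (2.241)^2/13 + (6.5261)^2/9
  = 2.3645 + 6.6852 + 0.3863 + 4.7322 = 14.1682
Step 3: Objective decrease = 0.5 * g^T H^(-1) g = 7.0841


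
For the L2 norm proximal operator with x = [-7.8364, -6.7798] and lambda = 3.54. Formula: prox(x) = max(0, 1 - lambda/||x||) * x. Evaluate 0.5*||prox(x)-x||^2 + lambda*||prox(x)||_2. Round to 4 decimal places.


Step 1: Compute ||x||.
||x|| = 10.3622
Step 2: Compute scaling factor.
scale = max(0, 1 - 3.54/10.3622) = 0.6584
Step 3: prox(x) = [-5.1593, -4.4636]
||prox(x)|| = 6.8222
Step 4: Proximal objective.
0.5*||prox-x||^2 = 6.2658
lambda*||prox|| = 24.1506
Total = 30.4163


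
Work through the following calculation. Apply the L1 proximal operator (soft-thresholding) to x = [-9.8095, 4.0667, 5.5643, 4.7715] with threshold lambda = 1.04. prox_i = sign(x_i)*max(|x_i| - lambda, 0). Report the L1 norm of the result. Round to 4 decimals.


Soft-thresholding with lambda = 1.04:
prox(-9.8095) = sign(-9.8095)*max(|-9.8095| - 1.04, 0) = -8.7695
prox(4.0667) = sign(4.0667)*max(|4.0667| - 1.04, 0) = 3.0267
prox(5.5643) = sign(5.5643)*max(|5.5643| - 1.04, 0) = 4.5243
prox(4.7715) = sign(4.7715)*max(|4.7715| - 1.04, 0) = 3.7315
prox(x) = [-8.7695, 3.0267, 4.5243, 3.7315]
||prox(x)||_1 = 8.7695 + 3.0267 + 4.5243 + 3.7315 = 20.052


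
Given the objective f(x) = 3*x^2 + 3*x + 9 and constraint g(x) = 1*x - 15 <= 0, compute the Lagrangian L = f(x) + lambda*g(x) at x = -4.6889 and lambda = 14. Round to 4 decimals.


Step 1: Evaluate f(x).
f(-4.6889) = 3*(-4.6889)^2 + 3*(-4.6889) + 9 = 60.8906
Step 2: Evaluate g(x).
g(-4.6889) = 1*-4.6889 - 15 = -19.6889
Step 3: Compute Lagrangian.
L = 60.8906 + 14*-19.6889 = -214.754


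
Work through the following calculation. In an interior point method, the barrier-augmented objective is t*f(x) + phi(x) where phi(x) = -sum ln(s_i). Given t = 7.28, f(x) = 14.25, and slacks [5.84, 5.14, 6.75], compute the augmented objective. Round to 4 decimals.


Step 1: Compute log-barrier.
ln values: [1.7647, 1.6371, 1.9095]
phi = -(1.7647 + 1.6371 + 1.9095) = -5.3113
Step 2: Compute augmented objective.
t*f(x) = 7.28*14.25 = 103.74
Total = 103.74 - 5.3113 = 98.4287


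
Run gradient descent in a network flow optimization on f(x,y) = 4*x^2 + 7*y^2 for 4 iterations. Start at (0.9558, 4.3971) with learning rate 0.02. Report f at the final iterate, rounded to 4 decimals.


Gradient descent on f(x,y) = 4*x^2 + 7*y^2.
Starting point: (0.9558, 4.3971), alpha = 0.02
Step 1: grad_x = 2*4*0.9558 = 7.6464, grad_y = 2*7*4.3971 = 61.5594
  x_1 = 0.9558 - 0.02*7.6464 = 0.8029
  y_1 = 4.3971 - 0.02*61.5594 = 3.1659
Step 2: grad_x = 2*4*0.8029 = 6.423, grad_y = 2*7*3.1659 = 44.3228
  x_2 = 0.8029 - 0.02*6.423 = 0.6744
  y_2 = 3.1659 - 0.02*44.3228 = 2.2795
Step 3: grad_x = 2*4*0.6744 = 5.3953, grad_y = 2*7*2.2795 = 31.9124
  x_3 = 0.6744 - 0.02*5.3953 = 0.5665
  y_3 = 2.2795 - 0.02*31.9124 = 1.6412
Step 4: grad_x = 2*4*0.5665 = 4.5321, grad_y = 2*7*1.6412 = 22.9769
  x_4 = 0.5665 - 0.02*4.5321 = 0.4759
  y_4 = 1.6412 - 0.02*22.9769 = 1.1817
f(0.4759, 1.1817) = 4*0.4759^2 + 7*1.1817^2 = 10.6802


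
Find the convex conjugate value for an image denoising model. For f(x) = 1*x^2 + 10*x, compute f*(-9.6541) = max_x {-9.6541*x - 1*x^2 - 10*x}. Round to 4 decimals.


f*(y) = sup_x {y*x - a*x^2 - b*x} = sup_x {(y-b)*x - a*x^2}
FOC: (y - b) - 2a*x = 0 => x* = (y - b)/(2a)
x* = (-9.6541 - 10)/(2*1) = -9.8271
f*(-9.6541) = (y-b)^2/(4a) = (-9.6541 - 10)^2/(4*1)
= 386.2836/4 = 96.5709


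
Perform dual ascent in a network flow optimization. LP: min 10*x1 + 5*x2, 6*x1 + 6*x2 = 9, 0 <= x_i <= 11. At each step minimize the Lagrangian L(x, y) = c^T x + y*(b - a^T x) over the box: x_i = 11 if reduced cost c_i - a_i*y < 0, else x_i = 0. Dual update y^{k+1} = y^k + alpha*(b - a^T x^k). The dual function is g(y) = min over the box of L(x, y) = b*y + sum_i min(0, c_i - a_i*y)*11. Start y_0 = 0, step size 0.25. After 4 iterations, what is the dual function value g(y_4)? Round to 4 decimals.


Dual ascent for LP: min 10*x1 + 5*x2, 6*x1 + 6*x2 = 9, 0 <= x_i <= 11
Step 1: y^k = 0.0, reduced costs: (10.0, 5.0)
  x^k = (0.0, 0.0), subgradient = b - a^T x = 9.0
  y^{k+1} = 0.0 + 0.25*9.0 = 2.25
Step 2: y^k = 2.25, reduced costs: (-3.5, -8.5)
  x^k = (11.0, 11.0), subgradient = b - a^T x = -123.0
  y^{k+1} = 2.25 + 0.25*-123.0 = -28.5
Step 3: y^k = -28.5, reduced costs: (181.0, 176.0)
  x^k = (0.0, 0.0), subgradient = b - a^T x = 9.0
  y^{k+1} = -28.5 + 0.25*9.0 = -26.25
Step 4: y^k = -26.25, reduced costs: (167.5, 162.5)
  x^k = (0.0, 0.0), subgradient = b - a^T x = 9.0
  y^{k+1} = -26.25 + 0.25*9.0 = -24.0
Dual objective at y_4 = -24.0: reduced costs (154.0, 149.0), box minimizer x = (0.0, 0.0)
g(y_4) = b*y + (c1 - a1*y)*x1 + (c2 - a2*y)*x2 = 9*(-24.0) + 154.0*0.0 + 149.0*0.0 = -216.0 + 0.0 + 0.0 = -216.0


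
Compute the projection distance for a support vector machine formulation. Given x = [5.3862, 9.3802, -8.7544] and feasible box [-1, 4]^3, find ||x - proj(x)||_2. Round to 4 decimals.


Project each component onto [-1, 4].
clip(5.3862) = 4.0, clip(9.3802) = 4.0, clip(-8.7544) = -1.0
Projection = [4.0, 4.0, -1.0]
Squared diffs: [1.9216, 28.9466, 60.1307]
Distance = sqrt(90.9989) = 9.5393


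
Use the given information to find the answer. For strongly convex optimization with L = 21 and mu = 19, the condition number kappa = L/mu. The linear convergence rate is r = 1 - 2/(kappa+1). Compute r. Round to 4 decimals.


Step 1: Compute the condition number.
kappa = L/mu = 21/19 = 1.1053
Step 2: Compute the convergence rate.
r = 1 - 2/(kappa + 1) = 1 - 2*mu/(L + mu) = (L - mu)/(L + mu) = 2/40 = 0.05


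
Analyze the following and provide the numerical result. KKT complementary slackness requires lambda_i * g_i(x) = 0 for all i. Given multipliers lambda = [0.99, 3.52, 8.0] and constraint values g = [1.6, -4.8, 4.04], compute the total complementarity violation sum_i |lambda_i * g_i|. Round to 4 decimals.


KKT complementary slackness check:
lambda_1 * g_1 = 0.99 * 1.6 = 1.584
lambda_2 * g_2 = 3.52 * -4.8 = -16.896
lambda_3 * g_3 = 8.0 * 4.04 = 32.32
Total violation = 1.584 + 16.896 + 32.32 = 50.8


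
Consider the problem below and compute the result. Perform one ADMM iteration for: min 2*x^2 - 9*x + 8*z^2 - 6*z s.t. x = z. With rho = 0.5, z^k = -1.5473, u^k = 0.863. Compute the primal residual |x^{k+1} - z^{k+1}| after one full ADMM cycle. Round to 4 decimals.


ADMM iteration with rho = 0.5, z^k = -1.5473, u^k = 0.863
Step 1: x-update.
Minimize 2*x^2 - 9*x + (0.5/2)*(x + 1.5473 + 0.863)^2
FOC: (2*2 + 0.5)*x = 9 + 0.5*(-1.5473 - 0.863)
x^{k+1} = 1.7322
Step 2: z-update.
Minimize 8*z^2 - 6*z + (0.5/2)*(1.7322 - z + 0.863)^2
FOC: (2*8 + 0.5)*z = 6 + 0.5*(1.7322 + 0.863)
z^{k+1} = 0.4423
Step 3: u-update.
u^{k+1} = 0.863 + 1.7322 - 0.4423 = 2.1529
Step 4: Primal residual = |1.7322 - 0.4423| = 1.2899


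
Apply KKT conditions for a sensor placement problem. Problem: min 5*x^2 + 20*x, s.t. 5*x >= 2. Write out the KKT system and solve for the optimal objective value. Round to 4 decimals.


Step 1: Try lambda = 0 (constraint inactive).
x_unc = -20/(2*5) = -2.0
Check: 5*-2.0 = -10.0 < 2 -- violated!
Step 2: Constraint must be active: 5*x = 2
x* = 2/5 = 0.4
lambda = (2*5*0.4 + 20)/5 = 4.8
Step 3: Compute optimal value.
f(x*) = 5*0.4^2 + 20*0.4 = 8.8


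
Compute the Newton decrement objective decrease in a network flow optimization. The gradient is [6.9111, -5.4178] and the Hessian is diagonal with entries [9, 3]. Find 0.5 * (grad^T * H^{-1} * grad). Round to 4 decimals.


Step 1: H is diagonal, so H^(-1) * g = [0.7679, -1.8059].
Step 2: g^T H^(-1) g = sum_i g_i^2 / H_ii
  = (6.9111)^2/9 + (-5.4178)^2/3
  = 5.307 + 9.7842 = 15.0912
Step 3: Objective decrease = 0.5 * g^T H^(-1) g = 7.5456


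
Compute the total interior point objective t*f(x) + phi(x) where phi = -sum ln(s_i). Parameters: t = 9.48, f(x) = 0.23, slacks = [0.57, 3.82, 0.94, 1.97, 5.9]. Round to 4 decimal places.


Step 1: Compute log-barrier.
ln values: [-0.5621, 1.3403, -0.0619, 0.678, 1.775]
phi = -(-0.5621 + 1.3403 - 0.0619 + 0.678 + 1.775) = -3.1692
Step 2: Compute augmented objective.
t*f(x) = 9.48*0.23 = 2.1804
Total = 2.1804 - 3.1692 = -0.9888


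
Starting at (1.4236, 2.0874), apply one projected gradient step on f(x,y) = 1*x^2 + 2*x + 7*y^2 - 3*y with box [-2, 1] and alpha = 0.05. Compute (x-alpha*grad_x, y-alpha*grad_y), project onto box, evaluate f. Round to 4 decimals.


Step 1: Compute gradient at (1.4236, 2.0874).
grad_x = 2*1*1.4236 + 2 = 4.8472
grad_y = 2*7*2.0874 - 3 = 26.2236
Step 2: Gradient step.
x_raw = 1.4236 - 0.05*4.8472 = 1.1812
y_raw = 2.0874 - 0.05*26.2236 = 0.7762
Step 3: Project onto [-2, 1].
x_proj = clip(1.1812) = 1.0
y_proj = clip(0.7762) = 0.7762
Step 4: Evaluate f.
f(1.0, 0.7762) = 4.889


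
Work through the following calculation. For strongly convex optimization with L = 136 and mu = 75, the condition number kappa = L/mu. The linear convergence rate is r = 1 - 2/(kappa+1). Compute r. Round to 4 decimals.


Step 1: Compute the condition number.
kappa = L/mu = 136/75 = 1.8133
Step 2: Compute the convergence rate.
r = 1 - 2/(kappa + 1) = 1 - 2*mu/(L + mu) = (L - mu)/(L + mu) = 61/211 = 0.2891


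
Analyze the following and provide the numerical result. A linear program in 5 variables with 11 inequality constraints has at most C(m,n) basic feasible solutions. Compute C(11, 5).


Each vertex corresponds to some choice of n active constraints out of m, so the number of vertices is at most C(m, n) = m! / (n!(m-n)!).
m = 11, n = 5
Numerator: 11 * 10 * 9 * 8 * 7
Denominator: 5! = 120
C(11, 5) = 462


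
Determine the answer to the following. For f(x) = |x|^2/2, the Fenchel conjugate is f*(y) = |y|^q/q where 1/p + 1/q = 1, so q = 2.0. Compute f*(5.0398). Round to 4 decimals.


The conjugate exponent q satisfies 1/p + 1/q = 1.
p = 2, so q = 2/(2 - 1) = 2.0
|y|^q = 5.0398^2.0 = 25.3996
f*(5.0398) = 25.3996 / 2.0 = 12.6998


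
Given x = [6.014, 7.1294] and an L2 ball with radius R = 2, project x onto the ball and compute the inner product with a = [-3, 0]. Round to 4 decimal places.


Step 1: Compute ||x|| (intermediates to 6 decimals).
||x|| = sqrt(6.014^2 + 7.1294^2) = 9.327194
Step 2: Project.
Since ||x|| > R, scale = R/||x|| = 2/9.327194 = 0.214427, proj(x) = scale * x
proj(x) = [1.289564, 1.528736]
Step 3: Dot product.
a^T * proj(x) = -3*1.289564 + 0*1.528736 = -3.8687


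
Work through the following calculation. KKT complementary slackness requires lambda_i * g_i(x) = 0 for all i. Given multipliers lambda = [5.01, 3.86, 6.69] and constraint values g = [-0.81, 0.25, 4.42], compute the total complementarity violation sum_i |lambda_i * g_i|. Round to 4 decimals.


KKT complementary slackness check:
lambda_1 * g_1 = 5.01 * -0.81 = -4.0581
lambda_2 * g_2 = 3.86 * 0.25 = 0.965
lambda_3 * g_3 = 6.69 * 4.42 = 29.5698
Total violation = 4.0581 + 0.965 + 29.5698 = 34.5929


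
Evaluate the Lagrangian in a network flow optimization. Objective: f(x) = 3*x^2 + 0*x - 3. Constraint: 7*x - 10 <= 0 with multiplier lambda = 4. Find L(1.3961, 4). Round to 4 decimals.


Step 1: Evaluate f(x).
f(1.3961) = 3*1.3961^2 + 0*1.3961 - 3 = 2.8473
Step 2: Evaluate g(x).
g(1.3961) = 7*1.3961 - 10 = -0.2273
Step 3: Compute Lagrangian.
L = 2.8473 + 4*-0.2273 = 1.9381


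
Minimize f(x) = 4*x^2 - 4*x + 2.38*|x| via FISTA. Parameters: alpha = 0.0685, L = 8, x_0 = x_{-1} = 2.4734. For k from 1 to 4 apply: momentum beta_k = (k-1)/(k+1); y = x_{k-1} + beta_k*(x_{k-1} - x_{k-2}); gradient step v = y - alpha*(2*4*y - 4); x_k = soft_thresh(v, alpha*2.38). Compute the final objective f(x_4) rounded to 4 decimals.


FISTA on f(x) = 4*x^2 - 4*x + 2.38*|x|
L = 8, alpha = 0.0685
Iteration 1: beta = 0.0, y = 2.4734 + 0.0*(2.4734 - 2.4734) = 2.4734
  grad(y) = 15.7872, v = y - alpha*grad = 1.392
  prox(v) = soft_thresh(1.392, 0.163) = 1.2289
Iteration 2: beta = 0.3333, y = 1.2289 + 0.3333*(1.2289 - 2.4734) = 0.8141
  grad(y) = 2.513, v = y - alpha*grad = 0.642
  prox(v) = soft_thresh(0.642, 0.163) = 0.479
Iteration 3: beta = 0.5, y = 0.479 + 0.5*(0.479 - 1.2289) = 0.104
  grad(y) = -3.1683, v = y - alpha*grad = 0.321
  prox(v) = soft_thresh(0.321, 0.163) = 0.158
Iteration 4: beta = 0.6, y = 0.158 + 0.6*(0.158 - 0.479) = -0.0346
  grad(y) = -4.2771, v = y - alpha*grad = 0.2583
  prox(v) = soft_thresh(0.2583, 0.163) = 0.0953
f(x_4) = 4*0.0953^2 - 4*0.0953 + 2.38*|0.0953| = -0.1181


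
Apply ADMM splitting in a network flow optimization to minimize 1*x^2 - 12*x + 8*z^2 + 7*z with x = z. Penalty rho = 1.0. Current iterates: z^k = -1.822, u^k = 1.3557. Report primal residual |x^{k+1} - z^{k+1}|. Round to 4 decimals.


ADMM iteration with rho = 1.0, z^k = -1.822, u^k = 1.3557
Step 1: x-update.
Minimize 1*x^2 - 12*x + (1.0/2)*(x + 1.822 + 1.3557)^2
FOC: (2*1 + 1.0)*x = 12 + 1.0*(-1.822 - 1.3557)
x^{k+1} = 2.9408
Step 2: z-update.
Minimize 8*z^2 + 7*z + (1.0/2)*(2.9408 - z + 1.3557)^2
FOC: (2*8 + 1.0)*z = -7 + 1.0*(2.9408 + 1.3557)
z^{k+1} = -0.159
Step 3: u-update.
u^{k+1} = 1.3557 + 2.9408 + 0.159 = 4.4555
Step 4: Primal residual = |2.9408 + 0.159| = 3.0998


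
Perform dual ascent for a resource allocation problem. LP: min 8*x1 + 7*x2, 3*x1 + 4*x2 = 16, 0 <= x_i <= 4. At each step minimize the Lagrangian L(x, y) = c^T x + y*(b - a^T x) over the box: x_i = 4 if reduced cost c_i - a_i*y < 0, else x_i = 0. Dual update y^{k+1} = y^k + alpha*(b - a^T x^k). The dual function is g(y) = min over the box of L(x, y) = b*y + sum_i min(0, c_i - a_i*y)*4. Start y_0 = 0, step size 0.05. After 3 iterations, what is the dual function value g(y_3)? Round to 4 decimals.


Dual ascent for LP: min 8*x1 + 7*x2, 3*x1 + 4*x2 = 16, 0 <= x_i <= 4
Step 1: y^k = 0.0, reduced costs: (8.0, 7.0)
  x^k = (0.0, 0.0), subgradient = b - a^T x = 16.0
  y^{k+1} = 0.0 + 0.05*16.0 = 0.8
Step 2: y^k = 0.8, reduced costs: (5.6, 3.8)
  x^k = (0.0, 0.0), subgradient = b - a^T x = 16.0
  y^{k+1} = 0.8 + 0.05*16.0 = 1.6
Step 3: y^k = 1.6, reduced costs: (3.2, 0.6)
  x^k = (0.0, 0.0), subgradient = b - a^T x = 16.0
  y^{k+1} = 1.6 + 0.05*16.0 = 2.4
Dual objective at y_3 = 2.4: reduced costs (0.8, -2.6), box minimizer x = (0.0, 4.0)
g(y_3) = b*y + (c1 - a1*y)*x1 + (c2 - a2*y)*x2 = 16*2.4 + 0.8*0.0 + (-2.6)*4.0 = 38.4 + 0.0 - 10.4 = 28.0


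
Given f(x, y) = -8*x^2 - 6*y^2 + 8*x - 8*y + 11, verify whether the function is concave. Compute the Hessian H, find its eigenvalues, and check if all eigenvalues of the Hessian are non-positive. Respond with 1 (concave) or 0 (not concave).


The Hessian of f(x,y) = -8*x^2 - 6*y^2 + 8*x - 8*y + 11 is:
H = [[-16, 0], [0, -12]]
Trace = -16 - 12 = -28
Determinant = -16*-12 - (0)^2 = 192
Discriminant = (-28)^2 - 4*192 = 16.0
Eigenvalues: lambda_1 = -16.0, lambda_2 = -12.0
The function is concave.

1


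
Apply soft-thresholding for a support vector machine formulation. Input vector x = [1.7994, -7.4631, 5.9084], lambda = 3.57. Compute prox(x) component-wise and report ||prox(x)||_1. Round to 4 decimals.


Soft-thresholding with lambda = 3.57:
prox(1.7994) = sign(1.7994)*max(|1.7994| - 3.57, 0) = 0.0
prox(-7.4631) = sign(-7.4631)*max(|-7.4631| - 3.57, 0) = -3.8931
prox(5.9084) = sign(5.9084)*max(|5.9084| - 3.57, 0) = 2.3384
prox(x) = [0.0, -3.8931, 2.3384]
||prox(x)||_1 = 0.0 + 3.8931 + 2.3384 = 6.2315


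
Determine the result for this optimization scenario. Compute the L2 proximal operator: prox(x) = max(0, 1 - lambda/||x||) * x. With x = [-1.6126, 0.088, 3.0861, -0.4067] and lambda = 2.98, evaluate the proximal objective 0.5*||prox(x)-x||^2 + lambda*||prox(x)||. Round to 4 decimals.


Step 1: Compute ||x||.
||x|| = 3.5068
Step 2: Compute scaling factor.
scale = max(0, 1 - 2.98/3.5068) = 0.1502
Step 3: prox(x) = [-0.2422, 0.0132, 0.4636, -0.0611]
||prox(x)|| = 0.5268
Step 4: Proximal objective.
0.5*||prox-x||^2 = 4.4402
lambda*||prox|| = 1.5699
Total = 6.0101


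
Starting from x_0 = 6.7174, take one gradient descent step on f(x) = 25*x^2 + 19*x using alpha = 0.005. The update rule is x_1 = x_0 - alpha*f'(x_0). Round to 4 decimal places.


We compute the gradient at x_0 and apply the update.
f'(x) = 50*x + 19
f'(6.7174) = 50*6.7174 + 19 = 354.87
x_1 = 6.7174 - 0.005*354.87 = 4.9431


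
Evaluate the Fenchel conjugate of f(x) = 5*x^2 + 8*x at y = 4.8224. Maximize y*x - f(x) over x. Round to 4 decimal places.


f*(y) = sup_x {y*x - a*x^2 - b*x} = sup_x {(y-b)*x - a*x^2}
FOC: (y - b) - 2a*x = 0 => x* = (y - b)/(2a)
x* = (4.8224 - 8)/(2*5) = -0.3178
f*(4.8224) = (y-b)^2/(4a) = (4.8224 - 8)^2/(4*5)
= 10.0971/20 = 0.5049


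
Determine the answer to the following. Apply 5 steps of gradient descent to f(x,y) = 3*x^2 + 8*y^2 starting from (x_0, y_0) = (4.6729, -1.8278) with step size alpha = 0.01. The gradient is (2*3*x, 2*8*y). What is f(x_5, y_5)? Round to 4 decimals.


Gradient descent on f(x,y) = 3*x^2 + 8*y^2.
Starting point: (4.6729, -1.8278), alpha = 0.01
Step 1: grad_x = 2*3*4.6729 = 28.0374, grad_y = 2*8*-1.8278 = -29.2448
  x_1 = 4.6729 - 0.01*28.0374 = 4.3925
  y_1 = -1.8278 - 0.01*-29.2448 = -1.5354
Step 2: grad_x = 2*3*4.3925 = 26.3552, grad_y = 2*8*-1.5354 = -24.5656
  x_2 = 4.3925 - 0.01*26.3552 = 4.129
  y_2 = -1.5354 - 0.01*-24.5656 = -1.2897
Step 3: grad_x = 2*3*4.129 = 24.7738, grad_y = 2*8*-1.2897 = -20.6351
  x_3 = 4.129 - 0.01*24.7738 = 3.8812
  y_3 = -1.2897 - 0.01*-20.6351 = -1.0833
Step 4: grad_x = 2*3*3.8812 = 23.2874, grad_y = 2*8*-1.0833 = -17.3335
  x_4 = 3.8812 - 0.01*23.2874 = 3.6484
  y_4 = -1.0833 - 0.01*-17.3335 = -0.91
Step 5: grad_x = 2*3*3.6484 = 21.8902, grad_y = 2*8*-0.91 = -14.5601
  x_5 = 3.6484 - 0.01*21.8902 = 3.4295
  y_5 = -0.91 - 0.01*-14.5601 = -0.7644
f(3.4295, -0.7644) = 3*3.4295^2 + 8*(-0.7644)^2 = 39.9581


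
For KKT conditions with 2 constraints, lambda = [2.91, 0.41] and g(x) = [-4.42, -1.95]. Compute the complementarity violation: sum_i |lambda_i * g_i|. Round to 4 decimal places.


KKT complementary slackness check:
lambda_1 * g_1 = 2.91 * -4.42 = -12.8622
lambda_2 * g_2 = 0.41 * -1.95 = -0.7995
Total violation = 12.8622 + 0.7995 = 13.6617


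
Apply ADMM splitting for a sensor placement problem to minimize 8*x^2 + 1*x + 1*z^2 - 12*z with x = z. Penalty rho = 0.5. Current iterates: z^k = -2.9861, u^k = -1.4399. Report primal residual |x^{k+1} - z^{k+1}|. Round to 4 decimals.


ADMM iteration with rho = 0.5, z^k = -2.9861, u^k = -1.4399
Step 1: x-update.
Minimize 8*x^2 + 1*x + (0.5/2)*(x + 2.9861 - 1.4399)^2
FOC: (2*8 + 0.5)*x = -1 + 0.5*(-2.9861 + 1.4399)
x^{k+1} = -0.1075
Step 2: z-update.
Minimize 1*z^2 - 12*z + (0.5/2)*(-0.1075 - z - 1.4399)^2
FOC: (2*1 + 0.5)*z = 12 + 0.5*(-0.1075 - 1.4399)
z^{k+1} = 4.4905
Step 3: u-update.
u^{k+1} = -1.4399 - 0.1075 - 4.4905 = -6.0379
Step 4: Primal residual = |-0.1075 - 4.4905| = 4.598


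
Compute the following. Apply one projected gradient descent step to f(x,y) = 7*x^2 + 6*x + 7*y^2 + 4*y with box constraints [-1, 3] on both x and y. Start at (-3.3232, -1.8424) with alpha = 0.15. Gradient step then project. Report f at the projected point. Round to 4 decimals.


Step 1: Compute gradient at (-3.3232, -1.8424).
grad_x = 2*7*-3.3232 + 6 = -40.5248
grad_y = 2*7*-1.8424 + 4 = -21.7936
Step 2: Gradient step.
x_raw = -3.3232 - 0.15*-40.5248 = 2.7555
y_raw = -1.8424 - 0.15*-21.7936 = 1.4266
Step 3: Project onto [-1, 3].
x_proj = clip(2.7555) = 2.7555
y_proj = clip(1.4266) = 1.4266
Step 4: Evaluate f.
f(2.7555, 1.4266) = 89.637


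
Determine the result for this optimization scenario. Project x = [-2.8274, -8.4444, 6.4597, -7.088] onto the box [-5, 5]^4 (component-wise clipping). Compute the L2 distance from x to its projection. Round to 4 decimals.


Project each component onto [-5, 5].
clip(-2.8274) = -2.8274, clip(-8.4444) = -5.0, clip(6.4597) = 5.0, clip(-7.088) = -5.0
Projection = [-2.8274, -5.0, 5.0, -5.0]
Squared diffs: [0.0, 11.8639, 2.1307, 4.3597]
Distance = sqrt(18.3543) = 4.2842


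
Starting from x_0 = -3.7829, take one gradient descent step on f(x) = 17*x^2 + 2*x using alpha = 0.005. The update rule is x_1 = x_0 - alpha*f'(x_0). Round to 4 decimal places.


We compute the gradient at x_0 and apply the update.
f'(x) = 34*x + 2
f'(-3.7829) = 34*-3.7829 + 2 = -126.6186
x_1 = -3.7829 - 0.005*-126.6186 = -3.1498


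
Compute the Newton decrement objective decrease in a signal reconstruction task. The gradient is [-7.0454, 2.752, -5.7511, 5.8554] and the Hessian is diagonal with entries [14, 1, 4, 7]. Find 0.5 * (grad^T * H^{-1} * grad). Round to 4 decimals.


Step 1: H is diagonal, so H^(-1) * g = [-0.5032, 2.752, -1.4378, 0.8365].
Step 2: g^T H^(-1) g = sum_i g_i^2 / H_ii
  = (-7.0454)^2/14 + (2.752)^2/1 + (-5.7511)^2/4 + (5.8554)^2/7
  = 3.5455 + 7.5735 + 8.2688 + 4.898 = 24.2858
Step 3: Objective decrease = 0.5 * g^T H^(-1) g = 12.1429


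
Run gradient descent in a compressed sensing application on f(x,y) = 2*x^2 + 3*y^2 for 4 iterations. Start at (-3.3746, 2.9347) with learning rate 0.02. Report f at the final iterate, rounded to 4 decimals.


Gradient descent on f(x,y) = 2*x^2 + 3*y^2.
Starting point: (-3.3746, 2.9347), alpha = 0.02
Step 1: grad_x = 2*2*-3.3746 = -13.4984, grad_y = 2*3*2.9347 = 17.6082
  x_1 = -3.3746 - 0.02*-13.4984 = -3.1046
  y_1 = 2.9347 - 0.02*17.6082 = 2.5825
Step 2: grad_x = 2*2*-3.1046 = -12.4185, grad_y = 2*3*2.5825 = 15.4952
  x_2 = -3.1046 - 0.02*-12.4185 = -2.8563
  y_2 = 2.5825 - 0.02*15.4952 = 2.2726
Step 3: grad_x = 2*2*-2.8563 = -11.425, grad_y = 2*3*2.2726 = 13.6358
  x_3 = -2.8563 - 0.02*-11.425 = -2.6278
  y_3 = 2.2726 - 0.02*13.6358 = 1.9999
Step 4: grad_x = 2*2*-2.6278 = -10.511, grad_y = 2*3*1.9999 = 11.9995
  x_4 = -2.6278 - 0.02*-10.511 = -2.4175
  y_4 = 1.9999 - 0.02*11.9995 = 1.7599
f(-2.4175, 1.7599) = 2*(-2.4175)^2 + 3*1.7599^2 = 20.981


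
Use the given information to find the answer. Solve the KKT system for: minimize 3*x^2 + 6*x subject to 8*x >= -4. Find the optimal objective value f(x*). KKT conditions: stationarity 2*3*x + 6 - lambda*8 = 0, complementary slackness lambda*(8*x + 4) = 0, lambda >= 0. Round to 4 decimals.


Step 1: Try lambda = 0 (constraint inactive).
x_unc = -6/(2*3) = -1.0
Check: 8*-1.0 = -8.0 < -4 -- violated!
Step 2: Constraint must be active: 8*x = -4
x* = -4/8 = -0.5
lambda = (2*3*(-0.5) + 6)/8 = 0.375
Step 3: Compute optimal value.
f(x*) = 3*(-0.5)^2 + 6*(-0.5) = -2.25


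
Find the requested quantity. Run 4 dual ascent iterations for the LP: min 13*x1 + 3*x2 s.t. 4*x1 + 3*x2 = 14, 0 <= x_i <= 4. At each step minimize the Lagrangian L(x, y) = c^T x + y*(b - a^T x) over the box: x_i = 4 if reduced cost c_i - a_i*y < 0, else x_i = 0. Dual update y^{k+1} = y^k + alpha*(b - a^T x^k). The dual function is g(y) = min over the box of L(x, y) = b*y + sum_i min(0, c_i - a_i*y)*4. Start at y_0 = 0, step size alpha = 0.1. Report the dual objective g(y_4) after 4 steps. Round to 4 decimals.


Dual ascent for LP: min 13*x1 + 3*x2, 4*x1 + 3*x2 = 14, 0 <= x_i <= 4
Step 1: y^k = 0.0, reduced costs: (13.0, 3.0)
  x^k = (0.0, 0.0), subgradient = b - a^T x = 14.0
  y^{k+1} = 0.0 + 0.1*14.0 = 1.4
Step 2: y^k = 1.4, reduced costs: (7.4, -1.2)
  x^k = (0.0, 4.0), subgradient = b - a^T x = 2.0
  y^{k+1} = 1.4 + 0.1*2.0 = 1.6
Step 3: y^k = 1.6, reduced costs: (6.6, -1.8)
  x^k = (0.0, 4.0), subgradient = b - a^T x = 2.0
  y^{k+1} = 1.6 + 0.1*2.0 = 1.8
Step 4: y^k = 1.8, reduced costs: (5.8, -2.4)
  x^k = (0.0, 4.0), subgradient = b - a^T x = 2.0
  y^{k+1} = 1.8 + 0.1*2.0 = 2.0
Dual objective at y_4 = 2.0: reduced costs (5.0, -3.0), box minimizer x = (0.0, 4.0)
g(y_4) = b*y + (c1 - a1*y)*x1 + (c2 - a2*y)*x2 = 14*2.0 + 5.0*0.0 + (-3.0)*4.0 = 28.0 + 0.0 - 12.0 = 16.0


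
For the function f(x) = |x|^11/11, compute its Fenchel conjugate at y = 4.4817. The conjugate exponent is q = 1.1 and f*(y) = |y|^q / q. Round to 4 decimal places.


The conjugate exponent q satisfies 1/p + 1/q = 1.
p = 11, so q = 11/(11 - 1) = 1.1
|y|^q = 4.4817^1.1 = 5.207
f*(4.4817) = 5.207 / 1.1 = 4.7336


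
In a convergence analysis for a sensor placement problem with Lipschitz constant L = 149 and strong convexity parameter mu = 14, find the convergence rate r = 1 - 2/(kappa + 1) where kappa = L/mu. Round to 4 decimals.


Step 1: Compute the condition number.
kappa = L/mu = 149/14 = 10.6429
Step 2: Compute the convergence rate.
r = 1 - 2/(kappa + 1) = 1 - 2*mu/(L + mu) = (L - mu)/(L + mu) = 135/163 = 0.8282


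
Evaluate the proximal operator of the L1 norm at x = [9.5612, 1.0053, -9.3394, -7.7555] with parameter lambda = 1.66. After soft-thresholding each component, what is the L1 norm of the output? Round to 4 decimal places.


Soft-thresholding with lambda = 1.66:
prox(9.5612) = sign(9.5612)*max(|9.5612| - 1.66, 0) = 7.9012
prox(1.0053) = sign(1.0053)*max(|1.0053| - 1.66, 0) = 0.0
prox(-9.3394) = sign(-9.3394)*max(|-9.3394| - 1.66, 0) = -7.6794
prox(-7.7555) = sign(-7.7555)*max(|-7.7555| - 1.66, 0) = -6.0955
prox(x) = [7.9012, 0.0, -7.6794, -6.0955]
||prox(x)||_1 = 7.9012 + 0.0 + 7.6794 + 6.0955 = 21.6761


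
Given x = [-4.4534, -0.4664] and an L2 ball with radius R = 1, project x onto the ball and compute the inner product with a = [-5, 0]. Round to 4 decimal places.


Step 1: Compute ||x|| (intermediates to 6 decimals).
||x|| = sqrt((-4.4534)^2 + (-0.4664)^2) = 4.477756
Step 2: Project.
Since ||x|| > R, scale = R/||x|| = 1/4.477756 = 0.223326, proj(x) = scale * x
proj(x) = [-0.99456, -0.104159]
Step 3: Dot product.
a^T * proj(x) = -5*(-0.99456) + 0*(-0.104159) = 4.9728


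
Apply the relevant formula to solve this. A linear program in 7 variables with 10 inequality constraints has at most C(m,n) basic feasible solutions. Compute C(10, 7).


Each vertex corresponds to some choice of n active constraints out of m, so the number of vertices is at most C(m, n) = m! / (n!(m-n)!).
m = 10, n = 7
Numerator: 10 * 9 * 8 * 7 * 6 * 5 * 4
Denominator: 7! = 5040
C(10, 7) = 120


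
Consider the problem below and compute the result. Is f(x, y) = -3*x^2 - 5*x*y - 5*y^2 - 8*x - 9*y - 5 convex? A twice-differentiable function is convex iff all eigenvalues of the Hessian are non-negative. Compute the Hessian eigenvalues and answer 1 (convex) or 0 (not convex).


The Hessian of f(x,y) = -3*x^2 - 5*x*y - 5*y^2 - 8*x - 9*y - 5 is:
H = [[-6, -5], [-5, -10]]
Trace = -6 - 10 = -16
Determinant = -6*-10 - (-5)^2 = 35
Discriminant = (-16)^2 - 4*35 = 116.0
Eigenvalues: lambda_1 = -13.3852, lambda_2 = -2.6148
The function is not convex.

0


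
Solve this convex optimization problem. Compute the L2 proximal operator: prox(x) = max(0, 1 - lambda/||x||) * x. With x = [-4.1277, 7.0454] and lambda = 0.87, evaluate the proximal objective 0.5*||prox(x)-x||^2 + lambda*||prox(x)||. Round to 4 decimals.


Step 1: Compute ||x||.
||x|| = 8.1655
Step 2: Compute scaling factor.
scale = max(0, 1 - 0.87/8.1655) = 0.8935
Step 3: prox(x) = [-3.6879, 6.2947]
||prox(x)|| = 7.2955
Step 4: Proximal objective.
0.5*||prox-x||^2 = 0.3785
lambda*||prox|| = 6.3471
Total = 6.7255


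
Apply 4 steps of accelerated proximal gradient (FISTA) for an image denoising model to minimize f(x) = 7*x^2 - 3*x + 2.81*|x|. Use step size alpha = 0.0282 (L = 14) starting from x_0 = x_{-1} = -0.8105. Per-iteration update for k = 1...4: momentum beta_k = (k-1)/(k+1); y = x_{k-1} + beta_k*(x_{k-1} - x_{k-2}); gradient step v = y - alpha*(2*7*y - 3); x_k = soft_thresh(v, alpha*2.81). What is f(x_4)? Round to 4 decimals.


FISTA on f(x) = 7*x^2 - 3*x + 2.81*|x|
L = 14, alpha = 0.0282
Iteration 1: beta = 0.0, y = -0.8105 + 0.0*(-0.8105 + 0.8105) = -0.8105
  grad(y) = -14.347, v = y - alpha*grad = -0.4059
  prox(v) = soft_thresh(-0.4059, 0.0792) = -0.3267
Iteration 2: beta = 0.3333, y = -0.3267 + 0.3333*(-0.3267 + 0.8105) = -0.1654
  grad(y) = -5.3156, v = y - alpha*grad = -0.0155
  prox(v) = soft_thresh(-0.0155, 0.0792) = 0.0
Iteration 3: beta = 0.5, y = 0.0 + 0.5*(0.0 + 0.3267) = 0.1633
  grad(y) = -0.7133, v = y - alpha*grad = 0.1835
  prox(v) = soft_thresh(0.1835, 0.0792) = 0.1042
Iteration 4: beta = 0.6, y = 0.1042 + 0.6*(0.1042 - 0.0) = 0.1667
  grad(y) = -0.6657, v = y - alpha*grad = 0.1855
  prox(v) = soft_thresh(0.1855, 0.0792) = 0.1063
f(x_4) = 7*0.1063^2 - 3*0.1063 + 2.81*|0.1063| = 0.0589


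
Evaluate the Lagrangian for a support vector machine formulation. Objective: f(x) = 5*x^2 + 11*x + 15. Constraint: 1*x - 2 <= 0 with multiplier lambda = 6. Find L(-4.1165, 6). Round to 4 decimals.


Step 1: Evaluate f(x).
f(-4.1165) = 5*(-4.1165)^2 + 11*(-4.1165) + 15 = 54.4464
Step 2: Evaluate g(x).
g(-4.1165) = 1*-4.1165 - 2 = -6.1165
Step 3: Compute Lagrangian.
L = 54.4464 + 6*-6.1165 = 17.7474


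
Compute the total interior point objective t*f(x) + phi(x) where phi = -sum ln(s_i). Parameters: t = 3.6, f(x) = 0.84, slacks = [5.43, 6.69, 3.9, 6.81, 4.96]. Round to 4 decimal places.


Step 1: Compute log-barrier.
ln values: [1.6919, 1.9006, 1.361, 1.9184, 1.6014]
phi = -(1.6919 + 1.9006 + 1.361 + 1.9184 + 1.6014) = -8.4733
Step 2: Compute augmented objective.
t*f(x) = 3.6*0.84 = 3.024
Total = 3.024 - 8.4733 = -5.4493


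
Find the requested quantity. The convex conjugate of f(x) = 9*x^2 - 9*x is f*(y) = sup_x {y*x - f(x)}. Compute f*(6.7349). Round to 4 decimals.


f*(y) = sup_x {y*x - a*x^2 - b*x} = sup_x {(y-b)*x - a*x^2}
FOC: (y - b) - 2a*x = 0 => x* = (y - b)/(2a)
x* = (6.7349 + 9)/(2*9) = 0.8742
f*(6.7349) = (y-b)^2/(4a) = (6.7349 + 9)^2/(4*9)
= 247.5871/36 = 6.8774


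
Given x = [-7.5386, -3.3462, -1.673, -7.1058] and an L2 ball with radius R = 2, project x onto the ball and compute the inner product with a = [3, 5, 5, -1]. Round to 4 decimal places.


Step 1: Compute ||x|| (intermediates to 6 decimals).
||x|| = sqrt((-7.5386)^2 + (-3.3462)^2 + (-1.673)^2 + (-7.1058)^2) = 11.014484
Step 2: Project.
Since ||x|| > R, scale = R/||x|| = 2/11.014484 = 0.181579, proj(x) = scale * x
proj(x) = [-1.368851, -0.6076, -0.303782, -1.290264]
Step 3: Dot product.
a^T * proj(x) = 3*(-1.368851) + 5*(-0.6076) + 5*(-0.303782) - 1*(-1.290264) = -7.3732


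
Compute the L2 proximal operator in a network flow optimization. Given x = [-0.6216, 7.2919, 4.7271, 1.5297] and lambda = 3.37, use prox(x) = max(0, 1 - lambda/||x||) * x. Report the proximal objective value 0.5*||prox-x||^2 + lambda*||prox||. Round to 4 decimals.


Step 1: Compute ||x||.
||x|| = 8.8455
Step 2: Compute scaling factor.
scale = max(0, 1 - 3.37/8.8455) = 0.619
Step 3: prox(x) = [-0.3848, 4.5138, 2.9262, 0.9469]
||prox(x)|| = 5.4755
Step 4: Proximal objective.
0.5*||prox-x||^2 = 5.6785
lambda*||prox|| = 18.4524
Total = 24.131


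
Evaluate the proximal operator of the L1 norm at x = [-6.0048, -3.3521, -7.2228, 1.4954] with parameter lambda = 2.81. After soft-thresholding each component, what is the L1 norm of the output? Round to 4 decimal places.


Soft-thresholding with lambda = 2.81:
prox(-6.0048) = sign(-6.0048)*max(|-6.0048| - 2.81, 0) = -3.1948
prox(-3.3521) = sign(-3.3521)*max(|-3.3521| - 2.81, 0) = -0.5421
prox(-7.2228) = sign(-7.2228)*max(|-7.2228| - 2.81, 0) = -4.4128
prox(1.4954) = sign(1.4954)*max(|1.4954| - 2.81, 0) = 0.0
prox(x) = [-3.1948, -0.5421, -4.4128, 0.0]
||prox(x)||_1 = 3.1948 + 0.5421 + 4.4128 + 0.0 = 8.1497


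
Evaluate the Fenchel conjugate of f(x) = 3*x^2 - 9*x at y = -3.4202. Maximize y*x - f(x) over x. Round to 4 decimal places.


f*(y) = sup_x {y*x - a*x^2 - b*x} = sup_x {(y-b)*x - a*x^2}
FOC: (y - b) - 2a*x = 0 => x* = (y - b)/(2a)
x* = (-3.4202 + 9)/(2*3) = 0.93
f*(-3.4202) = (y-b)^2/(4a) = (-3.4202 + 9)^2/(4*3)
= 31.1342/12 = 2.5945


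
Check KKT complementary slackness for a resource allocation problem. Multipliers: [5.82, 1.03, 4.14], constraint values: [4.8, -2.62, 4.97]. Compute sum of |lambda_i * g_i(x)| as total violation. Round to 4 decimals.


KKT complementary slackness check:
lambda_1 * g_1 = 5.82 * 4.8 = 27.936
lambda_2 * g_2 = 1.03 * -2.62 = -2.6986
lambda_3 * g_3 = 4.14 * 4.97 = 20.5758
Total violation = 27.936 + 2.6986 + 20.5758 = 51.2104


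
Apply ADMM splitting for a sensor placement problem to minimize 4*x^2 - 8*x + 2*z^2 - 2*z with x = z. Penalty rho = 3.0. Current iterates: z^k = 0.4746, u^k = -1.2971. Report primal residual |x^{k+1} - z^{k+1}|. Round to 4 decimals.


ADMM iteration with rho = 3.0, z^k = 0.4746, u^k = -1.2971
Step 1: x-update.
Minimize 4*x^2 - 8*x + (3.0/2)*(x - 0.4746 - 1.2971)^2
FOC: (2*4 + 3.0)*x = 8 + 3.0*(0.4746 + 1.2971)
x^{k+1} = 1.2105
Step 2: z-update.
Minimize 2*z^2 - 2*z + (3.0/2)*(1.2105 - z - 1.2971)^2
FOC: (2*2 + 3.0)*z = 2 + 3.0*(1.2105 - 1.2971)
z^{k+1} = 0.2486
Step 3: u-update.
u^{k+1} = -1.2971 + 1.2105 - 0.2486 = -0.3352
Step 4: Primal residual = |1.2105 - 0.2486| = 0.9619


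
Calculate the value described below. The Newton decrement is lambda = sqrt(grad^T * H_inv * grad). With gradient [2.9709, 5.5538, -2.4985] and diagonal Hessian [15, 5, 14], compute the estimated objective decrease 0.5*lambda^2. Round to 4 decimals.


Step 1: H is diagonal, so H^(-1) * g = [0.1981, 1.1108, -0.1785].
Step 2: g^T H^(-1) g = sum_i g_i^2 / H_ii
  = (2.9709)^2/15 + (5.5538)^2/5 + (-2.4985)^2/14
  = 0.5884 + 6.1689 + 0.4459 = 7.2032
Step 3: Objective decrease = 0.5 * g^T H^(-1) g = 3.6016


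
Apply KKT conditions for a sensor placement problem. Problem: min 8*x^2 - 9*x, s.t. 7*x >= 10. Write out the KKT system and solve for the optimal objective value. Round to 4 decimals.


Step 1: Try lambda = 0 (constraint inactive).
x_unc = 9/(2*8) = 0.5625
Check: 7*0.5625 = 3.9375 < 10 -- violated!
Step 2: Constraint must be active: 7*x = 10
x* = 10/7 = 1.4286 (rounded; the exact value 10/7 is used below)
lambda = (2*8*(10/7) - 9)/7 = 1.9796
Step 3: Compute optimal value.
f(x*) = 8*(10/7)^2 - 9*(10/7) = 3.4694


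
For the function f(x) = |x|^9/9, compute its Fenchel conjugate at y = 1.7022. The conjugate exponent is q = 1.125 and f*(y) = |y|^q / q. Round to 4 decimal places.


The conjugate exponent q satisfies 1/p + 1/q = 1.
p = 9, so q = 9/(9 - 1) = 1.125
|y|^q = 1.7022^1.125 = 1.8192
f*(1.7022) = 1.8192 / 1.125 = 1.6171


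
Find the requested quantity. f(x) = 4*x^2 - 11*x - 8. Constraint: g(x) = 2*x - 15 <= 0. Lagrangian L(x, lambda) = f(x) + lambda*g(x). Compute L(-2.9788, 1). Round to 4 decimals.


Step 1: Evaluate f(x).
f(-2.9788) = 4*(-2.9788)^2 - 11*(-2.9788) - 8 = 60.2598
Step 2: Evaluate g(x).
g(-2.9788) = 2*-2.9788 - 15 = -20.9576
Step 3: Compute Lagrangian.
L = 60.2598 + 1*-20.9576 = 39.3022


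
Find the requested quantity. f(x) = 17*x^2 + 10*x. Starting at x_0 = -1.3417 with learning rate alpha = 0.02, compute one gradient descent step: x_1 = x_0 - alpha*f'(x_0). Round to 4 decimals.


We compute the gradient at x_0 and apply the update.
f'(x) = 34*x + 10
f'(-1.3417) = 34*-1.3417 + 10 = -35.6178
x_1 = -1.3417 - 0.02*-35.6178 = -0.6293


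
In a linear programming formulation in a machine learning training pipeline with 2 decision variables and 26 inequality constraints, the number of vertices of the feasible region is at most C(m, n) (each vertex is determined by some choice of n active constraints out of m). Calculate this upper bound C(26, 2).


Each vertex corresponds to some choice of n active constraints out of m, so the number of vertices is at most C(m, n) = m! / (n!(m-n)!).
m = 26, n = 2
Numerator: 26 * 25
Denominator: 2! = 2
C(26, 2) = 325


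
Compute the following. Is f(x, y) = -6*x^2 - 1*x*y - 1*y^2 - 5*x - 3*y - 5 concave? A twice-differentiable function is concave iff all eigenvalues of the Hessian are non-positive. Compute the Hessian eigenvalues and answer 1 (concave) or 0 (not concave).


The Hessian of f(x,y) = -6*x^2 - 1*x*y - 1*y^2 - 5*x - 3*y - 5 is:
H = [[-12, -1], [-1, -2]]
Trace = -12 - 2 = -14
Determinant = -12*-2 - (-1)^2 = 23
Discriminant = (-14)^2 - 4*23 = 104.0
Eigenvalues: lambda_1 = -12.099, lambda_2 = -1.901
The function is concave.

1


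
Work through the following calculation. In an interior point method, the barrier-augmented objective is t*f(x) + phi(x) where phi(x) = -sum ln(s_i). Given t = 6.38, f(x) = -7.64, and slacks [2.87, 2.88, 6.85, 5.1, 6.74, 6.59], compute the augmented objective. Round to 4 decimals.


Step 1: Compute log-barrier.
ln values: [1.0543, 1.0578, 1.9242, 1.6292, 1.9081, 1.8856]
phi = -(1.0543 + 1.0578 + 1.9242 + 1.6292 + 1.9081 + 1.8856) = -9.4592
Step 2: Compute augmented objective.
t*f(x) = 6.38*-7.64 = -48.7432
Total = -48.7432 - 9.4592 = -58.2024


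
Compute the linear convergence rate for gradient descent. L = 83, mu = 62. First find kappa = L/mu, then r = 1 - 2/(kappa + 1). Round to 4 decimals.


Step 1: Compute the condition number.
kappa = L/mu = 83/62 = 1.3387
Step 2: Compute the convergence rate.
r = 1 - 2/(kappa + 1) = 1 - 2*mu/(L + mu) = (L - mu)/(L + mu) = 21/145 = 0.1448


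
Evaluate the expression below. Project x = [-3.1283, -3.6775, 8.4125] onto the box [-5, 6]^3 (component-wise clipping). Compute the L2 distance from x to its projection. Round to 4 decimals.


Project each component onto [-5, 6].
clip(-3.1283) = -3.1283, clip(-3.6775) = -3.6775, clip(8.4125) = 6.0
Projection = [-3.1283, -3.6775, 6.0]
Squared diffs: [0.0, 0.0, 5.8202]
Distance = sqrt(5.8202) = 2.4125


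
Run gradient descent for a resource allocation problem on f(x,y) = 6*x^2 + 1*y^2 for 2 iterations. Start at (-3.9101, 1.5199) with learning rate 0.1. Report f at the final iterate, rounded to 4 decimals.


Gradient descent on f(x,y) = 6*x^2 + 1*y^2.
Starting point: (-3.9101, 1.5199), alpha = 0.1
Step 1: grad_x = 2*6*-3.9101 = -46.9212, grad_y = 2*1*1.5199 = 3.0398
  x_1 = -3.9101 - 0.1*-46.9212 = 0.782
  y_1 = 1.5199 - 0.1*3.0398 = 1.2159
Step 2: grad_x = 2*6*0.782 = 9.3842, grad_y = 2*1*1.2159 = 2.4318
  x_2 = 0.782 - 0.1*9.3842 = -0.1564
  y_2 = 1.2159 - 0.1*2.4318 = 0.9727
f(-0.1564, 0.9727) = 6*(-0.1564)^2 + 1*0.9727^2 = 1.093


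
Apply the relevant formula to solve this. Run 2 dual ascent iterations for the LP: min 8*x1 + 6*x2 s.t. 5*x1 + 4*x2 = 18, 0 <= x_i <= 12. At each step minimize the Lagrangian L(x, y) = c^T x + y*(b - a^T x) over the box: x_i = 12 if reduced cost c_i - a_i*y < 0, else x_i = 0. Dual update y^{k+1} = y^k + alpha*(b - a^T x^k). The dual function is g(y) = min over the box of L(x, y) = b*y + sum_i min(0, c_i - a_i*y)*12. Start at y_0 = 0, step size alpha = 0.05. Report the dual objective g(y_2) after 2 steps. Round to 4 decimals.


Dual ascent for LP: min 8*x1 + 6*x2, 5*x1 + 4*x2 = 18, 0 <= x_i <= 12
Step 1: y^k = 0.0, reduced costs: (8.0, 6.0)
  x^k = (0.0, 0.0), subgradient = b - a^T x = 18.0
  y^{k+1} = 0.0 + 0.05*18.0 = 0.9
Step 2: y^k = 0.9, reduced costs: (3.5, 2.4)
  x^k = (0.0, 0.0), subgradient = b - a^T x = 18.0
  y^{k+1} = 0.9 + 0.05*18.0 = 1.8
Dual objective at y_2 = 1.8: reduced costs (-1.0, -1.2), box minimizer x = (12.0, 12.0)
g(y_2) = b*y + (c1 - a1*y)*x1 + (c2 - a2*y)*x2 = 18*1.8 + (-1.0)*12.0 + (-1.2)*12.0 = 32.4 - 12.0 - 14.4 = 6.0


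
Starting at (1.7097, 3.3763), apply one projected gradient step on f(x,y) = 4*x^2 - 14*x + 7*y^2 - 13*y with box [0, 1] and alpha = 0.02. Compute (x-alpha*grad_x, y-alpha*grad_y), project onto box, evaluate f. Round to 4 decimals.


Step 1: Compute gradient at (1.7097, 3.3763).
grad_x = 2*4*1.7097 - 14 = -0.3224
grad_y = 2*7*3.3763 - 13 = 34.2682
Step 2: Gradient step.
x_raw = 1.7097 - 0.02*-0.3224 = 1.7161
y_raw = 3.3763 - 0.02*34.2682 = 2.6909
Step 3: Project onto [0, 1].
x_proj = clip(1.7161) = 1.0
y_proj = clip(2.6909) = 1.0
Step 4: Evaluate f.
f(1.0, 1.0) = -16.0


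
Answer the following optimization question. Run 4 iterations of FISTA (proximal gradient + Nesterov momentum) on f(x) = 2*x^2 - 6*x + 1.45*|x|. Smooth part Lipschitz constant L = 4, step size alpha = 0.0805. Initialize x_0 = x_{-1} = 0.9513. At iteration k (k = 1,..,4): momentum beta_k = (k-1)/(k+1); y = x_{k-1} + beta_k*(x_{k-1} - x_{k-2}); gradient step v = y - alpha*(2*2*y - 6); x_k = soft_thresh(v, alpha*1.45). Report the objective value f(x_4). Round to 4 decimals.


FISTA on f(x) = 2*x^2 - 6*x + 1.45*|x|
L = 4, alpha = 0.0805
Iteration 1: beta = 0.0, y = 0.9513 + 0.0*(0.9513 - 0.9513) = 0.9513
  grad(y) = -2.1948, v = y - alpha*grad = 1.128
  prox(v) = soft_thresh(1.128, 0.1167) = 1.0113
Iteration 2: beta = 0.3333, y = 1.0113 + 0.3333*(1.0113 - 0.9513) = 1.0312
  grad(y) = -1.875, v = y - alpha*grad = 1.1822
  prox(v) = soft_thresh(1.1822, 0.1167) = 1.0655
Iteration 3: beta = 0.5, y = 1.0655 + 0.5*(1.0655 - 1.0113) = 1.0926
  grad(y) = -1.6298, v = y - alpha*grad = 1.2238
  prox(v) = soft_thresh(1.2238, 0.1167) = 1.107
Iteration 4: beta = 0.6, y = 1.107 + 0.6*(1.107 - 1.0655) = 1.132
  grad(y) = -1.4721, v = y - alpha*grad = 1.2505
  prox(v) = soft_thresh(1.2505, 0.1167) = 1.1338
f(x_4) = 2*1.1338^2 - 6*1.1338 + 1.45*|1.1338| = -2.5878
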